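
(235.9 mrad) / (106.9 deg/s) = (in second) 0.1264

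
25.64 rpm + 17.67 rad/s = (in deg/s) 1166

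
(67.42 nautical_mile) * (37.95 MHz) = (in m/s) 4.739e+12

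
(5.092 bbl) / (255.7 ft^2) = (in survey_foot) 0.1118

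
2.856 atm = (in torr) 2171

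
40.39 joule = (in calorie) 9.653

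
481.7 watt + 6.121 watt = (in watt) 487.8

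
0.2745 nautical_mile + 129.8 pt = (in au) 3.399e-09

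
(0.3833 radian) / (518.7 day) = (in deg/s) 4.9e-07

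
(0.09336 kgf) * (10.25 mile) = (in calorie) 3610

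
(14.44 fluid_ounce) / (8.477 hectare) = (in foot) 1.653e-08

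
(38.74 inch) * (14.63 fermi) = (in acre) 3.557e-18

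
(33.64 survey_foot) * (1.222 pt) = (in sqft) 0.04758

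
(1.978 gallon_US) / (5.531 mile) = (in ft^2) 9.054e-06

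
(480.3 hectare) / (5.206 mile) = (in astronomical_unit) 3.832e-09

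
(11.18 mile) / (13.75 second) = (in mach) 3.843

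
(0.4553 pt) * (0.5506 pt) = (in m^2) 3.12e-08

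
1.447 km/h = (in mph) 0.8991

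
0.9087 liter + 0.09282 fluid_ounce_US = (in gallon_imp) 0.2005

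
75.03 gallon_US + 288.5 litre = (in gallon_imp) 125.9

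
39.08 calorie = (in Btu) 0.155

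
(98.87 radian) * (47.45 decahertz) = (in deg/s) 2.688e+06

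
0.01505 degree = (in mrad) 0.2627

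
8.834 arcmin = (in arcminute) 8.834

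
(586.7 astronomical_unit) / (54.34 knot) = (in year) 9.956e+04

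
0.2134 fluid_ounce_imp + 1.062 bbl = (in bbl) 1.062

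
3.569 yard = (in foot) 10.71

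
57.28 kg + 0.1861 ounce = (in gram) 5.729e+04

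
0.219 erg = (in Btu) 2.076e-11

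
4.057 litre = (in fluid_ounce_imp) 142.8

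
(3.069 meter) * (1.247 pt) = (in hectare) 1.35e-07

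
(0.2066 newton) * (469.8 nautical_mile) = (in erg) 1.798e+12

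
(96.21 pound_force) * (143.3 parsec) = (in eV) 1.181e+40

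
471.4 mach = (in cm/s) 1.605e+07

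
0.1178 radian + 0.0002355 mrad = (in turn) 0.01875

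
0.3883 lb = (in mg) 1.761e+05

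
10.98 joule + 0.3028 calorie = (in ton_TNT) 2.927e-09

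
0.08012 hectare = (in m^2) 801.2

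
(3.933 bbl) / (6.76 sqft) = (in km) 0.0009957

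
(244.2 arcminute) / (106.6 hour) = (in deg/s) 1.061e-05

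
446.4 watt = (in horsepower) 0.5986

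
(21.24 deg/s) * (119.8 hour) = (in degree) 9.16e+06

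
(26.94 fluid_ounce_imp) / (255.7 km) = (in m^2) 2.994e-09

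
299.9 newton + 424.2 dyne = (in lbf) 67.42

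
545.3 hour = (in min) 3.272e+04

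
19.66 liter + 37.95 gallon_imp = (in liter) 192.2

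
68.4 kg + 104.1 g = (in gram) 6.85e+04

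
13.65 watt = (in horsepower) 0.0183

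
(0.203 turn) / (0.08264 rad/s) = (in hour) 0.004287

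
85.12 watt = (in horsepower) 0.1141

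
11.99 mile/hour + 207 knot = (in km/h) 402.7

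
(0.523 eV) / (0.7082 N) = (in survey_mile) 7.352e-23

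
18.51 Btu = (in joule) 1.953e+04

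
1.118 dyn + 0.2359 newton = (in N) 0.2359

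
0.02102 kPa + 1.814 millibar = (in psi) 0.02936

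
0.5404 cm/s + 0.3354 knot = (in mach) 0.0005226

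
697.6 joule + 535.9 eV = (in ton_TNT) 1.667e-07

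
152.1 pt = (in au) 3.587e-13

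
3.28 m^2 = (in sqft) 35.31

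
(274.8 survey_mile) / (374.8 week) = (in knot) 0.003792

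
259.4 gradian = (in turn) 0.6485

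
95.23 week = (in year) 1.826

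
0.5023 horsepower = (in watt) 374.6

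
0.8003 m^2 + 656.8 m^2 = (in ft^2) 7078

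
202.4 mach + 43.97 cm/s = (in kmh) 2.481e+05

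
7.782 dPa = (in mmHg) 0.005837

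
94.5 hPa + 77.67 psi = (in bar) 5.45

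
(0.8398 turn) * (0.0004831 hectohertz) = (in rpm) 2.434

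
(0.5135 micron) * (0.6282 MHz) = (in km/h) 1.161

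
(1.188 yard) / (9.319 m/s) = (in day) 1.349e-06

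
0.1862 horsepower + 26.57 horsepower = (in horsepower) 26.76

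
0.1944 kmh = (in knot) 0.105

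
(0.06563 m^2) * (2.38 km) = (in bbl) 982.5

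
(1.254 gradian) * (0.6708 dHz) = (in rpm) 0.01262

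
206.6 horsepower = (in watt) 1.541e+05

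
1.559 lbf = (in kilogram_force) 0.7072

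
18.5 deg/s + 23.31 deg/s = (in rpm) 6.968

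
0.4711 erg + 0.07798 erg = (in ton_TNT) 1.312e-17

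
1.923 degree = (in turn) 0.005342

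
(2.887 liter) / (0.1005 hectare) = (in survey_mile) 1.785e-09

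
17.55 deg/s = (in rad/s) 0.3063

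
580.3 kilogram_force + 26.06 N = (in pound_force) 1285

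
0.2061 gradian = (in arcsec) 667.8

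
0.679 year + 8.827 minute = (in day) 247.8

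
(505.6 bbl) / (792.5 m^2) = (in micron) 1.014e+05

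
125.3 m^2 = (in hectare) 0.01253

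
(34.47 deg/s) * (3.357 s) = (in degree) 115.7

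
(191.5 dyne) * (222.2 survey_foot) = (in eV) 8.095e+17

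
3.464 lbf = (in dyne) 1.541e+06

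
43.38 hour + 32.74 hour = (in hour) 76.12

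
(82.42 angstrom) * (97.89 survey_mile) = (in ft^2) 0.01398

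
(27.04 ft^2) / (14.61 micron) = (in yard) 1.88e+05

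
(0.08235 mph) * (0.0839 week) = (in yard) 2043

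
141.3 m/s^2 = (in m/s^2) 141.3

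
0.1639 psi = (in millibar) 11.3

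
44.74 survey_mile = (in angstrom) 7.2e+14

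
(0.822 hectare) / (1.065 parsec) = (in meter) 2.501e-13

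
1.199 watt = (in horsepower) 0.001608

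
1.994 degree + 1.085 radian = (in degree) 64.16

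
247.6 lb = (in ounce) 3962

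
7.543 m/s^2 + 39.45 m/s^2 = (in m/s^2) 46.99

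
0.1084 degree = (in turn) 0.0003011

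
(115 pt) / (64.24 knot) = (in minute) 2.046e-05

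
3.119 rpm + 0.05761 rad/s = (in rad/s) 0.3842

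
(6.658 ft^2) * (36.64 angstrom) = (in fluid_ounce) 7.663e-05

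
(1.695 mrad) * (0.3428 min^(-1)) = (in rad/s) 9.684e-06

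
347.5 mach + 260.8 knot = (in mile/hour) 2.65e+05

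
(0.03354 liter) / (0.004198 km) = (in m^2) 7.99e-06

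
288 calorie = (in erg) 1.205e+10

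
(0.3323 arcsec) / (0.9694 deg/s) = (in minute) 1.587e-06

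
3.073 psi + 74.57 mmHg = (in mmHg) 233.5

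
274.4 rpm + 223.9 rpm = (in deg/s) 2990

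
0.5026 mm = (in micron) 502.6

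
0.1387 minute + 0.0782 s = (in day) 9.722e-05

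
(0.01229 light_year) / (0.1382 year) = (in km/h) 9.604e+07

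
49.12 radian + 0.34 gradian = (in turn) 7.819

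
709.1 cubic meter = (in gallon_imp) 1.56e+05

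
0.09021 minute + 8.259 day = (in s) 7.136e+05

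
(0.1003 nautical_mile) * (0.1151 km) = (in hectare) 2.138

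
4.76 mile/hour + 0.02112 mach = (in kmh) 33.55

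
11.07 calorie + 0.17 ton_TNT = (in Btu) 6.742e+05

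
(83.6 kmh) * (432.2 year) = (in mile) 1.967e+08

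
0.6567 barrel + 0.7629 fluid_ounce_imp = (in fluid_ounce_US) 3531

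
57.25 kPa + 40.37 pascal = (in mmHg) 429.7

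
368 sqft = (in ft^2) 368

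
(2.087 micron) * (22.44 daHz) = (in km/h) 0.001686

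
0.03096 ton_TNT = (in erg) 1.295e+15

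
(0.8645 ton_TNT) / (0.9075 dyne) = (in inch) 1.569e+16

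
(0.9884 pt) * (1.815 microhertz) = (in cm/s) 6.329e-08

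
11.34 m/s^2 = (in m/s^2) 11.34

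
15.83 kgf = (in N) 155.2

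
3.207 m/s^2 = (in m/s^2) 3.207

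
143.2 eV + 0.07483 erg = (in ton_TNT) 1.788e-18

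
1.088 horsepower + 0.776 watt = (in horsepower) 1.089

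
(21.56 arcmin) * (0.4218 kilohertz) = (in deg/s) 151.6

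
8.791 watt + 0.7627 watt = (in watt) 9.554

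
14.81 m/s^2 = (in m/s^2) 14.81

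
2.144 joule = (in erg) 2.144e+07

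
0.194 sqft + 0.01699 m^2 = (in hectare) 3.501e-06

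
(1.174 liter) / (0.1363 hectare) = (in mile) 5.352e-10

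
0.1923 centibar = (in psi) 0.02789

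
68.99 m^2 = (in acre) 0.01705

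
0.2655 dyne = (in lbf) 5.969e-07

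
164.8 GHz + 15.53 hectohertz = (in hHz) 1.648e+09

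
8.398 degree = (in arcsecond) 3.023e+04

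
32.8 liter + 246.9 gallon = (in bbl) 6.085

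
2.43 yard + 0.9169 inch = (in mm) 2245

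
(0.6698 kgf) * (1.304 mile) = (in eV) 8.604e+22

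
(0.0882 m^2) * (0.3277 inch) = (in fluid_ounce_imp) 25.84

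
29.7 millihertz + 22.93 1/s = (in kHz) 0.02296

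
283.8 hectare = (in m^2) 2.838e+06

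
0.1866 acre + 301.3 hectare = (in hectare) 301.4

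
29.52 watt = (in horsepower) 0.03959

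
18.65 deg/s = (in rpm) 3.108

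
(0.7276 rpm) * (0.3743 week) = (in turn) 2745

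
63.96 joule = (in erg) 6.396e+08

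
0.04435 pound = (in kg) 0.02012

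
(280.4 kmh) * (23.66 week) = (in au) 0.00745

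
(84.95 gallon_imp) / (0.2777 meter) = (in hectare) 0.0001391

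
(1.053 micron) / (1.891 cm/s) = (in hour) 1.547e-08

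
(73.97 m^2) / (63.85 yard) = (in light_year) 1.339e-16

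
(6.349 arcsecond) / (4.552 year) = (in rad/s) 2.144e-13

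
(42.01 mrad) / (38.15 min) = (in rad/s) 1.835e-05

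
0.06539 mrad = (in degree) 0.003747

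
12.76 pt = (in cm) 0.4501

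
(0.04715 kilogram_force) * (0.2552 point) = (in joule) 4.163e-05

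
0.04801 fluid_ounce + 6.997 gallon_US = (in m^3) 0.02649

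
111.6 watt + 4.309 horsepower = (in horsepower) 4.459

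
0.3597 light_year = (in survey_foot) 1.116e+16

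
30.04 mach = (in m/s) 1.023e+04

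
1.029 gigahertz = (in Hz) 1.029e+09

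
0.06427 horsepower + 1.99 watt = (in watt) 49.92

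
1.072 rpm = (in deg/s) 6.432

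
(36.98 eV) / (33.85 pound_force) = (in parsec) 1.275e-36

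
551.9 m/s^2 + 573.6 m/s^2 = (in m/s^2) 1126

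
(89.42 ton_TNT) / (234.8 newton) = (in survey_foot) 5.228e+09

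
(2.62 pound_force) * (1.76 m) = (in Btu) 0.01944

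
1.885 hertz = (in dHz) 18.85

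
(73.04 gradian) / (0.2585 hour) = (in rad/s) 0.001233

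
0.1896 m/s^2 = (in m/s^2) 0.1896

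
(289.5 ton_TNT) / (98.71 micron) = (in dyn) 1.227e+21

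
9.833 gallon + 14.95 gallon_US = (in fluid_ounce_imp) 3302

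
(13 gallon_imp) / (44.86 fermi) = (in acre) 3.255e+08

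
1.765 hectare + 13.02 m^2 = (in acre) 4.365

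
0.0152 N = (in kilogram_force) 0.00155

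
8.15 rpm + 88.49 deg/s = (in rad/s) 2.398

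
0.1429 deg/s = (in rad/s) 0.002494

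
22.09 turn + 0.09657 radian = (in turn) 22.11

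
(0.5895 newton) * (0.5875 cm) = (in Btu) 3.283e-06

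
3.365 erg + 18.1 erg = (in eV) 1.34e+13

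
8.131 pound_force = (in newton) 36.17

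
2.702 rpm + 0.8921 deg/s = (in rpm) 2.851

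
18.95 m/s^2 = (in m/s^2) 18.95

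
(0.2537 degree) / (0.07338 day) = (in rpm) 6.669e-06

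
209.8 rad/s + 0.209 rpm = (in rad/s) 209.8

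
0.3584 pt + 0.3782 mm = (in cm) 0.05046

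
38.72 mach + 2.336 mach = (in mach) 41.06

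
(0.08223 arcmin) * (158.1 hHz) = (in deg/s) 21.67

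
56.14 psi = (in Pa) 3.871e+05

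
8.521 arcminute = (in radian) 0.002479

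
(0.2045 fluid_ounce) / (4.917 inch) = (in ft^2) 0.0005212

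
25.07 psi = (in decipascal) 1.729e+06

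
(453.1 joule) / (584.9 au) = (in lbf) 1.164e-12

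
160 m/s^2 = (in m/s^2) 160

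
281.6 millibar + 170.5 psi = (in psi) 174.6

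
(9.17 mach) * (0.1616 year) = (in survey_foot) 5.221e+10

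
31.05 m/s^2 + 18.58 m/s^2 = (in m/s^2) 49.63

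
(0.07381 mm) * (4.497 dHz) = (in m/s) 3.319e-05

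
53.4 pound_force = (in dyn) 2.375e+07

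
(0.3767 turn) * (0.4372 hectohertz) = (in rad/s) 103.5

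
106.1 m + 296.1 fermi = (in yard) 116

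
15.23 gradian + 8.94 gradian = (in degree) 21.75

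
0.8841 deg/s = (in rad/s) 0.01543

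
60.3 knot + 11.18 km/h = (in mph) 76.34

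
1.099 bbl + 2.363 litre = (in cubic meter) 0.1771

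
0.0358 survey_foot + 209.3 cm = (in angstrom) 2.104e+10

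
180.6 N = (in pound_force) 40.6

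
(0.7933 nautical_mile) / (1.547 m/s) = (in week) 0.00157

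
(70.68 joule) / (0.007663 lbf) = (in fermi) 2.074e+18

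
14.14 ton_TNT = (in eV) 3.693e+29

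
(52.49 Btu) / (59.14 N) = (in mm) 9.364e+05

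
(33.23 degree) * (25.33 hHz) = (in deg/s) 8.417e+04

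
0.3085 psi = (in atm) 0.02099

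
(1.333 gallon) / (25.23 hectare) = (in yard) 2.187e-08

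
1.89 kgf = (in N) 18.53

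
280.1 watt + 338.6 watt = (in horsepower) 0.8297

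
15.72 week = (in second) 9.507e+06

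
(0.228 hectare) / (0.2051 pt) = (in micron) 3.151e+13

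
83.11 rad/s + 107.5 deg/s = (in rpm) 811.6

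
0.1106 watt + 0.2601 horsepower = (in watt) 194.1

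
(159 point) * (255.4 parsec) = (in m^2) 4.42e+17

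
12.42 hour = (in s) 4.471e+04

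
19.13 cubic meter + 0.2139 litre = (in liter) 1.913e+04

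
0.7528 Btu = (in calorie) 189.8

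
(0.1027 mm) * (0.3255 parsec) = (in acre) 2.549e+08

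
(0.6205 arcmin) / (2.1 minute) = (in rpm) 1.368e-05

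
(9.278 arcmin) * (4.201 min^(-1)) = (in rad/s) 0.000189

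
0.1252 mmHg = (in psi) 0.002421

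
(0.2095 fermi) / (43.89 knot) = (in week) 1.534e-23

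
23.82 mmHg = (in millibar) 31.76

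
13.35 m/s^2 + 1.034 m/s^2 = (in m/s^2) 14.38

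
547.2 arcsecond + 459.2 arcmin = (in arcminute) 468.3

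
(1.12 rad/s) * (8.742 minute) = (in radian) 587.5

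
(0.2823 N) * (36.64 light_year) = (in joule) 9.786e+16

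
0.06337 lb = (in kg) 0.02874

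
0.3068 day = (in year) 0.0008405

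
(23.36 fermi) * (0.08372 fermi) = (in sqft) 2.105e-29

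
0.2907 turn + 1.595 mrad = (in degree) 104.7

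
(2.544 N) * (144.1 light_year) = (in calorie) 8.289e+17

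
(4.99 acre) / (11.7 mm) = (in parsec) 5.593e-11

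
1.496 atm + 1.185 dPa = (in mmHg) 1137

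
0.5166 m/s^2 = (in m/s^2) 0.5166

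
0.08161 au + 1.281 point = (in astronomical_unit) 0.08161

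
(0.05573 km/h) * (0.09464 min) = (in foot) 0.2884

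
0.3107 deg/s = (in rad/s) 0.005423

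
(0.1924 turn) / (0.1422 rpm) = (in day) 0.0009396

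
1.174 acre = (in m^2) 4751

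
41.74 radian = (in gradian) 2657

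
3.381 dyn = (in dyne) 3.381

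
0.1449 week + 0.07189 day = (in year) 0.002976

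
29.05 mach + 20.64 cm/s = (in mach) 29.05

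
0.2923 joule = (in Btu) 0.000277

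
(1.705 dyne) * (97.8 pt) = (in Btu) 5.576e-10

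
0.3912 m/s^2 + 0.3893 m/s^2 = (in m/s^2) 0.7805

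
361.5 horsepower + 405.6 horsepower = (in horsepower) 767.1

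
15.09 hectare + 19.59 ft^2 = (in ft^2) 1.624e+06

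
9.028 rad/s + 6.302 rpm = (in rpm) 92.51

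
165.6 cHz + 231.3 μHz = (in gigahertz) 1.656e-09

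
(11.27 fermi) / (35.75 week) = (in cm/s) 5.212e-20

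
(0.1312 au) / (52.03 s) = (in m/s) 3.772e+08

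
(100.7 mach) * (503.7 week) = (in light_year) 0.001104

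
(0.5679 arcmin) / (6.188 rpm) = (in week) 4.215e-10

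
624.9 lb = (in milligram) 2.834e+08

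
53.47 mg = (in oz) 0.001886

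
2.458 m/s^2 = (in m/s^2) 2.458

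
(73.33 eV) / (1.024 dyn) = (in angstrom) 0.01147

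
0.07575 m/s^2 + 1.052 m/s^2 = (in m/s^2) 1.128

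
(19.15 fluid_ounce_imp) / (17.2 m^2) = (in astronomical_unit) 2.115e-16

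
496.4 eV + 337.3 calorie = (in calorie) 337.3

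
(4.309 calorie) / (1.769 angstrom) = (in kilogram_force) 1.039e+10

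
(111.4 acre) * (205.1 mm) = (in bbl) 5.816e+05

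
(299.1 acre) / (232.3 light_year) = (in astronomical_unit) 3.682e-24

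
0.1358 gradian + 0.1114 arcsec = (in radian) 0.002134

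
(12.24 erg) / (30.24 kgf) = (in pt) 1.17e-05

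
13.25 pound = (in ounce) 212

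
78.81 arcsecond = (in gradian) 0.02432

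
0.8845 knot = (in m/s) 0.455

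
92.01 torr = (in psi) 1.779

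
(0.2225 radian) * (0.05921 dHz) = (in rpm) 0.01258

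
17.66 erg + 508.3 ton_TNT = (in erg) 2.127e+19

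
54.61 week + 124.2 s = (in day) 382.3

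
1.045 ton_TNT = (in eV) 2.729e+28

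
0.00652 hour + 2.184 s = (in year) 8.135e-07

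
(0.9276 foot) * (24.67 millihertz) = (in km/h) 0.02511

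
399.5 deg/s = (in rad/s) 6.973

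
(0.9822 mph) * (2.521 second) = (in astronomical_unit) 7.399e-12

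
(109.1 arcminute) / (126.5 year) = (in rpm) 7.597e-11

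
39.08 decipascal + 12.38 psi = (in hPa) 853.6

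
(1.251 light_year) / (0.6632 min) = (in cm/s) 2.974e+16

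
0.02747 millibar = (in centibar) 0.002747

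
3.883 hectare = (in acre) 9.595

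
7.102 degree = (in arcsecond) 2.557e+04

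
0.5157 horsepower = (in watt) 384.6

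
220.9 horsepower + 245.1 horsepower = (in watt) 3.475e+05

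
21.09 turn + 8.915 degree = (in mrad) 1.327e+05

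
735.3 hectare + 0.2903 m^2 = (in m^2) 7.353e+06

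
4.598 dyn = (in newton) 4.598e-05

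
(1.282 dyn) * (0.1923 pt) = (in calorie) 2.079e-10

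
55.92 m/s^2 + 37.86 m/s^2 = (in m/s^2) 93.78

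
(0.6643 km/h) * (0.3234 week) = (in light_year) 3.815e-12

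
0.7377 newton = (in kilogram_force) 0.07522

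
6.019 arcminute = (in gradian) 0.1115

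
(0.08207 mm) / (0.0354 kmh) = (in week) 1.38e-08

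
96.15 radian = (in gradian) 6121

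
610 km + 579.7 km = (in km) 1190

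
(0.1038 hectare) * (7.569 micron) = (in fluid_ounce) 265.7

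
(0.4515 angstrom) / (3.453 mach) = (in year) 1.218e-21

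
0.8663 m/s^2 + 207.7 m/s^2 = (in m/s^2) 208.6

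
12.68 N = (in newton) 12.68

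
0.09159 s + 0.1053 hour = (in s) 379.2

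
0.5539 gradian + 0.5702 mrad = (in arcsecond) 1912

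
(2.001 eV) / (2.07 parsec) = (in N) 5.019e-36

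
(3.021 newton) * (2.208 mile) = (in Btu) 10.17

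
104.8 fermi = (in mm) 1.048e-10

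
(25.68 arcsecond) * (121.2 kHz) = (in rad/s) 15.09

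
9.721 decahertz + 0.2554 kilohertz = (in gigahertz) 3.526e-07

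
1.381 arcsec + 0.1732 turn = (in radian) 1.088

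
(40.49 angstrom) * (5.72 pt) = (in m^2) 8.17e-12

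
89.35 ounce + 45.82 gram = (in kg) 2.579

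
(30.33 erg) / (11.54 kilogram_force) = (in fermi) 2.68e+07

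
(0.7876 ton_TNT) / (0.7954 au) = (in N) 0.02769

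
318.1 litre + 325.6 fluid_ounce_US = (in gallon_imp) 72.09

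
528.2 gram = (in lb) 1.164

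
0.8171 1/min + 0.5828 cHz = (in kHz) 1.945e-05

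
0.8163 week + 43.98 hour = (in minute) 1.087e+04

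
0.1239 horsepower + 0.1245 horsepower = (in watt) 185.2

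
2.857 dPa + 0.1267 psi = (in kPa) 0.8739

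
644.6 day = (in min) 9.282e+05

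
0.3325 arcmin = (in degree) 0.005542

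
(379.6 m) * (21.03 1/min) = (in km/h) 479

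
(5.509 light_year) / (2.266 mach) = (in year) 2.142e+06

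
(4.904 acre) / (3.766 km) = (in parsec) 1.708e-16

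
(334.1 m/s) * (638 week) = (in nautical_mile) 6.961e+07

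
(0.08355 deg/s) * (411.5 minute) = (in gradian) 2292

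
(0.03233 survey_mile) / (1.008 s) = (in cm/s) 5162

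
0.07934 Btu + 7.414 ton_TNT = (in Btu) 2.94e+07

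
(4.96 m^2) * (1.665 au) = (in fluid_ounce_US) 4.178e+16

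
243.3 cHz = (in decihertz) 24.33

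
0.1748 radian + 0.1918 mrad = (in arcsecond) 3.609e+04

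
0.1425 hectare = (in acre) 0.3521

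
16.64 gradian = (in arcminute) 898.6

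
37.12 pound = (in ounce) 593.9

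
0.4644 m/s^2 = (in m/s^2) 0.4644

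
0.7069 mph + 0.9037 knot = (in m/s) 0.7809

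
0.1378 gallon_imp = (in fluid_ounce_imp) 22.05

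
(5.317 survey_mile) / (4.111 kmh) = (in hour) 2.081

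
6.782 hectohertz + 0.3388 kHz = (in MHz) 0.001017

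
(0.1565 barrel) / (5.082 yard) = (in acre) 1.323e-06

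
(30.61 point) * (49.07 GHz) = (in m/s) 5.299e+08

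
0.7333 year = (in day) 267.7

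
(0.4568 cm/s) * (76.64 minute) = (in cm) 2101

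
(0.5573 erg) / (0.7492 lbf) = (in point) 4.74e-05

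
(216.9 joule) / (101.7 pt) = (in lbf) 1359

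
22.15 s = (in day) 0.0002564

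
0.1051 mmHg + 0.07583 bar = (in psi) 1.102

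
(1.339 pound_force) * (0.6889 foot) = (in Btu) 0.001185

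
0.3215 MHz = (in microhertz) 3.215e+11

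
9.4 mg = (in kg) 9.4e-06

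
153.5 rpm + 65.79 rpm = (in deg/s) 1316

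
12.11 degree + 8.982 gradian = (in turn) 0.05609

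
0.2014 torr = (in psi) 0.003894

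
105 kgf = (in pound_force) 231.5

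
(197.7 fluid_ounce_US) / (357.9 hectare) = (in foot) 5.36e-09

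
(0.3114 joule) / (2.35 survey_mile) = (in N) 8.234e-05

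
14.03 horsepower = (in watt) 1.046e+04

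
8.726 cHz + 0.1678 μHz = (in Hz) 0.08726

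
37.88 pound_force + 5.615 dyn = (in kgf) 17.18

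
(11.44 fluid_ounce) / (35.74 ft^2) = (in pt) 0.2888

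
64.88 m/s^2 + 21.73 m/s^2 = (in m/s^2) 86.61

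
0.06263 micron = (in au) 4.187e-19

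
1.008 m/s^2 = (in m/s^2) 1.008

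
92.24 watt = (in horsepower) 0.1237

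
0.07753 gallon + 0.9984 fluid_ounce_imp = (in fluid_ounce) 10.88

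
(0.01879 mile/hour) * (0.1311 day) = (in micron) 9.515e+07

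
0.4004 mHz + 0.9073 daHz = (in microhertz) 9.073e+06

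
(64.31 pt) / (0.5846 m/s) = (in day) 4.492e-07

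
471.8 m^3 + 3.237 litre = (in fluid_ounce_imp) 1.661e+07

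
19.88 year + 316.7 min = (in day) 7256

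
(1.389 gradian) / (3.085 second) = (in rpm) 0.06754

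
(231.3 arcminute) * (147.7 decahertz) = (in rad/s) 99.38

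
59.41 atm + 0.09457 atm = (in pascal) 6.029e+06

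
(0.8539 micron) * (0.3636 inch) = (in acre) 1.949e-12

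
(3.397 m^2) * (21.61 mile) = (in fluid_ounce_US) 3.995e+09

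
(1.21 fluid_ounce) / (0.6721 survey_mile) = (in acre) 8.175e-12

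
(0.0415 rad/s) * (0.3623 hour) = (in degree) 3101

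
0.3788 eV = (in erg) 6.069e-13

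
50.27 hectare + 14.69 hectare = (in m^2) 6.496e+05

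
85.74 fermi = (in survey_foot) 2.813e-13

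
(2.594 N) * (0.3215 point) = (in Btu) 2.789e-07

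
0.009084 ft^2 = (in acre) 2.085e-07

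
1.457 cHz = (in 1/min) 0.8742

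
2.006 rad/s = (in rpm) 19.16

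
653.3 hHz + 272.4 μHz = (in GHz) 6.533e-05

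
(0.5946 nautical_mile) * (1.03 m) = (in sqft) 1.221e+04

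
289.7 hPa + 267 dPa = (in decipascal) 2.9e+05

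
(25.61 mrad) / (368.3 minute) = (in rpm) 1.107e-05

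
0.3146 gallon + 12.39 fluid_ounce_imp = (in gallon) 0.4076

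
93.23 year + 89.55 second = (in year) 93.23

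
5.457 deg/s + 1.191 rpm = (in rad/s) 0.22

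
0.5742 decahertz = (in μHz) 5.742e+06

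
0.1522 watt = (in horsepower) 0.0002041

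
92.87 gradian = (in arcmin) 5015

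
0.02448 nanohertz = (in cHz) 2.448e-09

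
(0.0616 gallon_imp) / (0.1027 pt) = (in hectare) 0.0007729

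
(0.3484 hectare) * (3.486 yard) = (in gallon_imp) 2.443e+06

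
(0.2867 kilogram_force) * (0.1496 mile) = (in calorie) 161.8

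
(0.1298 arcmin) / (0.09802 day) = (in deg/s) 2.554e-07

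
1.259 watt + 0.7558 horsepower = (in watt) 564.9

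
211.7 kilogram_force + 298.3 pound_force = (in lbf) 765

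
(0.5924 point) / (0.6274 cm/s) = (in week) 5.508e-08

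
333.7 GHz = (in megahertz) 3.337e+05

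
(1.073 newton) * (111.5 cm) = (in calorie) 0.2859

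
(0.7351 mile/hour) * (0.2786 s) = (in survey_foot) 0.3004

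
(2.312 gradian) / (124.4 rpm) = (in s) 0.002788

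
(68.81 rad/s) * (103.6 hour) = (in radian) 2.566e+07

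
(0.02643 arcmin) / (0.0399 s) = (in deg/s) 0.01104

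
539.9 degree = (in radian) 9.423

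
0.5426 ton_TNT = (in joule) 2.27e+09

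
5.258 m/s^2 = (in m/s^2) 5.258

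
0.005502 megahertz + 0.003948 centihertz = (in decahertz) 550.2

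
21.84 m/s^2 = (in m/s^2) 21.84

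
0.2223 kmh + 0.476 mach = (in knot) 315.2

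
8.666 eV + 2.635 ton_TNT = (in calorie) 2.635e+09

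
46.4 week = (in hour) 7795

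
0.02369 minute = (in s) 1.421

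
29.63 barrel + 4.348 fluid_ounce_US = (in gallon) 1244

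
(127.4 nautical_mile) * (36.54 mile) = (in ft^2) 1.493e+11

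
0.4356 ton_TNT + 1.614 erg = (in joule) 1.823e+09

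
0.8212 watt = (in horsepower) 0.001101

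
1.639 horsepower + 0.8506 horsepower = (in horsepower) 2.49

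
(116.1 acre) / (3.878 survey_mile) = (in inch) 2964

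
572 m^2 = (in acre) 0.1413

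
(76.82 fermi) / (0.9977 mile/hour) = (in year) 5.462e-21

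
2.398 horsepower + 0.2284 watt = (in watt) 1788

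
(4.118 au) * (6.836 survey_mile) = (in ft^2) 7.295e+16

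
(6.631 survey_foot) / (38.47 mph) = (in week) 1.943e-07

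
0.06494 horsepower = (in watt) 48.43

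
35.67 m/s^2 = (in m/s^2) 35.67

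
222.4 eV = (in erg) 3.563e-10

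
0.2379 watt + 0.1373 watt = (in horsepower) 0.0005032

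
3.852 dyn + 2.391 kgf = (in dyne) 2.345e+06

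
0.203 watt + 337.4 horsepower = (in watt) 2.516e+05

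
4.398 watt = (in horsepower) 0.005898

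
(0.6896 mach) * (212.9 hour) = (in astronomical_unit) 0.001203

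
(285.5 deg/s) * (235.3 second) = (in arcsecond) 2.418e+08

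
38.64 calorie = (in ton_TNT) 3.864e-08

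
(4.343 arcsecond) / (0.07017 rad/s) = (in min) 5.001e-06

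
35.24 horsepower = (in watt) 2.628e+04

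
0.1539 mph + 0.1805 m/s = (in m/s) 0.2493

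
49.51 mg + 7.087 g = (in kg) 0.007137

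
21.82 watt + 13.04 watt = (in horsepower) 0.04675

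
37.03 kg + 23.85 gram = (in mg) 3.705e+07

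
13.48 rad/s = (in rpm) 128.7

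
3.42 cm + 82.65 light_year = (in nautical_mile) 4.222e+14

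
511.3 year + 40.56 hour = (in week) 2.666e+04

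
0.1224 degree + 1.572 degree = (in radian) 0.02957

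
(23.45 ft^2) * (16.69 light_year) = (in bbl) 2.164e+18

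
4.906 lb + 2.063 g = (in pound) 4.911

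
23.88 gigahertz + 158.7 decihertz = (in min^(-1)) 1.433e+12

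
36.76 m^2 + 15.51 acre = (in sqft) 6.76e+05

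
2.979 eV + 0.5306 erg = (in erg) 0.5306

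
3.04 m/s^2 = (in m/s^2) 3.04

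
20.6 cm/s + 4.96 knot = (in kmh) 9.928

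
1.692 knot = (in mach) 0.002556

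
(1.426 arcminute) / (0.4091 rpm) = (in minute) 0.0001614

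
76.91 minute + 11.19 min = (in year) 0.0001676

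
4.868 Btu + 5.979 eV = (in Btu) 4.868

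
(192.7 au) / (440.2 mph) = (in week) 2.422e+05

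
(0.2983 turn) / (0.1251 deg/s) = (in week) 0.001419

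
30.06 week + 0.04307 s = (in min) 3.03e+05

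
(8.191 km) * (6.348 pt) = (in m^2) 18.34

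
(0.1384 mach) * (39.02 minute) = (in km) 110.3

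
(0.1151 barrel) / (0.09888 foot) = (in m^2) 0.6072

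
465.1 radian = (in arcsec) 9.593e+07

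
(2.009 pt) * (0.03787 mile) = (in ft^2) 0.4649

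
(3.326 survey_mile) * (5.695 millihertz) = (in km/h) 109.7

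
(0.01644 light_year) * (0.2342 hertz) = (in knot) 7.081e+13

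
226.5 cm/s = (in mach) 0.006652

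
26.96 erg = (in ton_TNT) 6.444e-16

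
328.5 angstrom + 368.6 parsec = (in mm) 1.137e+22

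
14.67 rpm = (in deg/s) 88.02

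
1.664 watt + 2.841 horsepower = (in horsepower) 2.843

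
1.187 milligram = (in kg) 1.187e-06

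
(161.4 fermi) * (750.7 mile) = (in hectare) 1.95e-11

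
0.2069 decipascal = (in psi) 3.001e-06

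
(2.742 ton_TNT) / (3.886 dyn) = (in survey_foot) 9.686e+14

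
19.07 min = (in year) 3.628e-05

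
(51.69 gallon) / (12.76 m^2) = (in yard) 0.01677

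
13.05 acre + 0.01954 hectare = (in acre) 13.1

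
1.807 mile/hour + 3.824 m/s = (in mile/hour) 10.36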